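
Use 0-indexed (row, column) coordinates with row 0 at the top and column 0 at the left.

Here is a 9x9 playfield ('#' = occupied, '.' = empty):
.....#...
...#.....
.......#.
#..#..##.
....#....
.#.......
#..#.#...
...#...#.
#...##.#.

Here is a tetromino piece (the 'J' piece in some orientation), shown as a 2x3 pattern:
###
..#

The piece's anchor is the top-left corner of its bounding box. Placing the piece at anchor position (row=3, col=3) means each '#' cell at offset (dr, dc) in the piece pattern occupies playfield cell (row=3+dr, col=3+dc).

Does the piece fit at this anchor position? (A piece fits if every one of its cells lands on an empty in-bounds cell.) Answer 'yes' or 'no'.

Check each piece cell at anchor (3, 3):
  offset (0,0) -> (3,3): occupied ('#') -> FAIL
  offset (0,1) -> (3,4): empty -> OK
  offset (0,2) -> (3,5): empty -> OK
  offset (1,2) -> (4,5): empty -> OK
All cells valid: no

Answer: no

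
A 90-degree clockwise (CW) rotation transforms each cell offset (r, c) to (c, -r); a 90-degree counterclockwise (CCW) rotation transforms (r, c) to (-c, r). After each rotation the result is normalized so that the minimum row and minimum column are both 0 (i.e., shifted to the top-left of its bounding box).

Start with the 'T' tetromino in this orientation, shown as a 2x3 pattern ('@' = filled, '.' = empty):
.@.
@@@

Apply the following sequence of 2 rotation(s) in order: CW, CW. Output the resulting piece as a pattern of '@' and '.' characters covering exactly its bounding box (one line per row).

Start:
.@.
@@@
After rotation 1 (CW):
@.
@@
@.
After rotation 2 (CW):
@@@
.@.

Answer: @@@
.@.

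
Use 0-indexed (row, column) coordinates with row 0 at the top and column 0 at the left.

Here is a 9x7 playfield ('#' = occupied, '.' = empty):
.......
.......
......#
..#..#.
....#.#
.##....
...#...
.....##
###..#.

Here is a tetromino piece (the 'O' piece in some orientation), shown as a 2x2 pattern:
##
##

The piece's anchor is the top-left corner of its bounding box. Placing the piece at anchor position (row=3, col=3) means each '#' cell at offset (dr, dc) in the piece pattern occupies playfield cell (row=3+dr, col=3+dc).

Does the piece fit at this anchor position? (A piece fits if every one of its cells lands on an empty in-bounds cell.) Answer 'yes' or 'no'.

Check each piece cell at anchor (3, 3):
  offset (0,0) -> (3,3): empty -> OK
  offset (0,1) -> (3,4): empty -> OK
  offset (1,0) -> (4,3): empty -> OK
  offset (1,1) -> (4,4): occupied ('#') -> FAIL
All cells valid: no

Answer: no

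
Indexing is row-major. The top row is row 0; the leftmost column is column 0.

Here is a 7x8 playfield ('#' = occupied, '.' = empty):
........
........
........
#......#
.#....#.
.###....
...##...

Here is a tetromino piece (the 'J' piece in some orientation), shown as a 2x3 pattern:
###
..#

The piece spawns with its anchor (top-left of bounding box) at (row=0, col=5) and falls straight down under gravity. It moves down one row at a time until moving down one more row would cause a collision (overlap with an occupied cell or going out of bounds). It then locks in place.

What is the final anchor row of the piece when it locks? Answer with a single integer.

Spawn at (row=0, col=5). Try each row:
  row 0: fits
  row 1: fits
  row 2: blocked -> lock at row 1

Answer: 1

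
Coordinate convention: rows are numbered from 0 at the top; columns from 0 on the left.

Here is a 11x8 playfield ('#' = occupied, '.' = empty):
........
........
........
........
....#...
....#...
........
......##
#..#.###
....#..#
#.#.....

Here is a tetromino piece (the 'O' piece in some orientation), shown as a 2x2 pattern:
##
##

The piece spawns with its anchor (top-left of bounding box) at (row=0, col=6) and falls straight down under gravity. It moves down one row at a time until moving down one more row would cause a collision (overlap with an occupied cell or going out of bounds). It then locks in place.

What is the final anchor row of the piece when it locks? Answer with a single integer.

Spawn at (row=0, col=6). Try each row:
  row 0: fits
  row 1: fits
  row 2: fits
  row 3: fits
  row 4: fits
  row 5: fits
  row 6: blocked -> lock at row 5

Answer: 5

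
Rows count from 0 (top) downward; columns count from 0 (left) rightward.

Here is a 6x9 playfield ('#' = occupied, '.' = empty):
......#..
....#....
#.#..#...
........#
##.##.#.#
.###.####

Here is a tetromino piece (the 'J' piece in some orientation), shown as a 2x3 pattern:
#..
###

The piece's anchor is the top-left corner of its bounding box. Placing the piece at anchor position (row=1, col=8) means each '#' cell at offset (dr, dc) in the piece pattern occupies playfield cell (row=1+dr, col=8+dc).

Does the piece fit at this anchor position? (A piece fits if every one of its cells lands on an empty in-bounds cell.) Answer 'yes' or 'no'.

Check each piece cell at anchor (1, 8):
  offset (0,0) -> (1,8): empty -> OK
  offset (1,0) -> (2,8): empty -> OK
  offset (1,1) -> (2,9): out of bounds -> FAIL
  offset (1,2) -> (2,10): out of bounds -> FAIL
All cells valid: no

Answer: no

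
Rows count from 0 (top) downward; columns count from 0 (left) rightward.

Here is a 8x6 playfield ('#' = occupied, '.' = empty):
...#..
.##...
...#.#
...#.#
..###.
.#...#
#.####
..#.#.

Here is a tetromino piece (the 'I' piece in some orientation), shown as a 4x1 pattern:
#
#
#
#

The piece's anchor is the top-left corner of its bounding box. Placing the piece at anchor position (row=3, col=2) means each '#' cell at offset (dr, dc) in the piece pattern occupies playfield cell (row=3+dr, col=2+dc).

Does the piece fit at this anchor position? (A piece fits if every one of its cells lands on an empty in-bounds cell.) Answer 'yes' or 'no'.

Check each piece cell at anchor (3, 2):
  offset (0,0) -> (3,2): empty -> OK
  offset (1,0) -> (4,2): occupied ('#') -> FAIL
  offset (2,0) -> (5,2): empty -> OK
  offset (3,0) -> (6,2): occupied ('#') -> FAIL
All cells valid: no

Answer: no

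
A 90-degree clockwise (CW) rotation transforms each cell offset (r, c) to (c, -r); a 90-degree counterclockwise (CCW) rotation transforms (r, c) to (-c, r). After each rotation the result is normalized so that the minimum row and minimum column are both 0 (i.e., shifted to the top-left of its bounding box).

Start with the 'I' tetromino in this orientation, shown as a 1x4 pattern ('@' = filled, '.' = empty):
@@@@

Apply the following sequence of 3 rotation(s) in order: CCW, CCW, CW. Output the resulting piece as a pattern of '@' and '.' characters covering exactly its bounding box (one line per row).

Answer: @
@
@
@

Derivation:
Start:
@@@@
After rotation 1 (CCW):
@
@
@
@
After rotation 2 (CCW):
@@@@
After rotation 3 (CW):
@
@
@
@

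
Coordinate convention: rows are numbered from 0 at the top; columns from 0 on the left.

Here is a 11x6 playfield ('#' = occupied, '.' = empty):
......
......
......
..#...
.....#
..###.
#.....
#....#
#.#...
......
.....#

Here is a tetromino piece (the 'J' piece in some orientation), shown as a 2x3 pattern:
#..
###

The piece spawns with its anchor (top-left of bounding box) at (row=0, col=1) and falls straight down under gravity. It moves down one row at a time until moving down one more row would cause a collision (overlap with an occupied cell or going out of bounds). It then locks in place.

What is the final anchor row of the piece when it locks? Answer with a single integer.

Answer: 1

Derivation:
Spawn at (row=0, col=1). Try each row:
  row 0: fits
  row 1: fits
  row 2: blocked -> lock at row 1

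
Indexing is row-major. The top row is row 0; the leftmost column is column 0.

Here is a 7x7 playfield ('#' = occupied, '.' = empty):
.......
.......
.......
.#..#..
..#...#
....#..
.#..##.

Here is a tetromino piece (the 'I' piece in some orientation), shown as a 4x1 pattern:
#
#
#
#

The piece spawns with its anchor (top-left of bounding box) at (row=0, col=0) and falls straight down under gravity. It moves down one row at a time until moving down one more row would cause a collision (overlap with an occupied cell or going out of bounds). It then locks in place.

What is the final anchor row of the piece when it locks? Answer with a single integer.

Spawn at (row=0, col=0). Try each row:
  row 0: fits
  row 1: fits
  row 2: fits
  row 3: fits
  row 4: blocked -> lock at row 3

Answer: 3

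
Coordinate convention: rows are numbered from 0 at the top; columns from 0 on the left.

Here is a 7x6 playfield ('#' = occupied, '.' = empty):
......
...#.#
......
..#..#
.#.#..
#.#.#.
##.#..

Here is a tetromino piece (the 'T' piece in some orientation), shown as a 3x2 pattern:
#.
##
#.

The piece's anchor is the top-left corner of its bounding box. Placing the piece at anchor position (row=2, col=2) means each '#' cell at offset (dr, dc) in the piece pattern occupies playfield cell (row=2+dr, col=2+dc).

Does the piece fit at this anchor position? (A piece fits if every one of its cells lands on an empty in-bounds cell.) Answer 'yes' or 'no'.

Answer: no

Derivation:
Check each piece cell at anchor (2, 2):
  offset (0,0) -> (2,2): empty -> OK
  offset (1,0) -> (3,2): occupied ('#') -> FAIL
  offset (1,1) -> (3,3): empty -> OK
  offset (2,0) -> (4,2): empty -> OK
All cells valid: no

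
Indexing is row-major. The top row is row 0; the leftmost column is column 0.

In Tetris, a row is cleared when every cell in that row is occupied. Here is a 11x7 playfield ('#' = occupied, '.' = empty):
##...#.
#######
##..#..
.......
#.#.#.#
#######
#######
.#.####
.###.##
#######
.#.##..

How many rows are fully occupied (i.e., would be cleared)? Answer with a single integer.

Answer: 4

Derivation:
Check each row:
  row 0: 4 empty cells -> not full
  row 1: 0 empty cells -> FULL (clear)
  row 2: 4 empty cells -> not full
  row 3: 7 empty cells -> not full
  row 4: 3 empty cells -> not full
  row 5: 0 empty cells -> FULL (clear)
  row 6: 0 empty cells -> FULL (clear)
  row 7: 2 empty cells -> not full
  row 8: 2 empty cells -> not full
  row 9: 0 empty cells -> FULL (clear)
  row 10: 4 empty cells -> not full
Total rows cleared: 4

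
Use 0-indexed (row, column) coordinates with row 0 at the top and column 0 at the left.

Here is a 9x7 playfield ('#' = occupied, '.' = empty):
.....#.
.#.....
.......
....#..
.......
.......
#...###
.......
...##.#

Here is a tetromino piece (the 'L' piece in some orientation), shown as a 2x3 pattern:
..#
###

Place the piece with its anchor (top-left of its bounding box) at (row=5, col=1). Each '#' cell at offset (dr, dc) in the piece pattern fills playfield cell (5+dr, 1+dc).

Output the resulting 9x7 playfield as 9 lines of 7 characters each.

Fill (5+0,1+2) = (5,3)
Fill (5+1,1+0) = (6,1)
Fill (5+1,1+1) = (6,2)
Fill (5+1,1+2) = (6,3)

Answer: .....#.
.#.....
.......
....#..
.......
...#...
#######
.......
...##.#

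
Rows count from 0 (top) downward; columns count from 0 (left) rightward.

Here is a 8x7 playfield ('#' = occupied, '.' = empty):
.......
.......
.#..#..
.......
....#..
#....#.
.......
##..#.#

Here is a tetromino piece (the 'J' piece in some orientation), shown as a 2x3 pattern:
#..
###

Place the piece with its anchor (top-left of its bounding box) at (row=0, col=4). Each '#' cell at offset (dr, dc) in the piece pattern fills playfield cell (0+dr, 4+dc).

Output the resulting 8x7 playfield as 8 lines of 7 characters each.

Answer: ....#..
....###
.#..#..
.......
....#..
#....#.
.......
##..#.#

Derivation:
Fill (0+0,4+0) = (0,4)
Fill (0+1,4+0) = (1,4)
Fill (0+1,4+1) = (1,5)
Fill (0+1,4+2) = (1,6)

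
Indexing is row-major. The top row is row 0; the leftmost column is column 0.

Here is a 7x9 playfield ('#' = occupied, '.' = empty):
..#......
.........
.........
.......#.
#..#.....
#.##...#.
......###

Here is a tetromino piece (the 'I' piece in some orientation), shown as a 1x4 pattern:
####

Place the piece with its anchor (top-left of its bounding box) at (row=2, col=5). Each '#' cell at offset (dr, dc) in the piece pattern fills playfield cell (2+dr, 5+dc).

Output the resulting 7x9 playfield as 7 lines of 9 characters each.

Fill (2+0,5+0) = (2,5)
Fill (2+0,5+1) = (2,6)
Fill (2+0,5+2) = (2,7)
Fill (2+0,5+3) = (2,8)

Answer: ..#......
.........
.....####
.......#.
#..#.....
#.##...#.
......###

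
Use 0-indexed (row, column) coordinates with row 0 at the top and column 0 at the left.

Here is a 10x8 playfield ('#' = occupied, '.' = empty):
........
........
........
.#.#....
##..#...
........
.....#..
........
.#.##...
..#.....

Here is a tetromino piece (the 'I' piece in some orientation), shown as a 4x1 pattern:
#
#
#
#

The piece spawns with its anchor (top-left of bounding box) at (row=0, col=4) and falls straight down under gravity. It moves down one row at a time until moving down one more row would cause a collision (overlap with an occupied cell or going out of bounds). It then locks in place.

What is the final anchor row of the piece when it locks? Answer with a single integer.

Spawn at (row=0, col=4). Try each row:
  row 0: fits
  row 1: blocked -> lock at row 0

Answer: 0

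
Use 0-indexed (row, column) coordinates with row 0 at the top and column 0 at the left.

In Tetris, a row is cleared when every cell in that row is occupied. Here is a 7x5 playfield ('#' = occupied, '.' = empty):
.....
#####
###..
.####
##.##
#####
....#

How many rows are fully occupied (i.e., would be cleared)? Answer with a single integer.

Check each row:
  row 0: 5 empty cells -> not full
  row 1: 0 empty cells -> FULL (clear)
  row 2: 2 empty cells -> not full
  row 3: 1 empty cell -> not full
  row 4: 1 empty cell -> not full
  row 5: 0 empty cells -> FULL (clear)
  row 6: 4 empty cells -> not full
Total rows cleared: 2

Answer: 2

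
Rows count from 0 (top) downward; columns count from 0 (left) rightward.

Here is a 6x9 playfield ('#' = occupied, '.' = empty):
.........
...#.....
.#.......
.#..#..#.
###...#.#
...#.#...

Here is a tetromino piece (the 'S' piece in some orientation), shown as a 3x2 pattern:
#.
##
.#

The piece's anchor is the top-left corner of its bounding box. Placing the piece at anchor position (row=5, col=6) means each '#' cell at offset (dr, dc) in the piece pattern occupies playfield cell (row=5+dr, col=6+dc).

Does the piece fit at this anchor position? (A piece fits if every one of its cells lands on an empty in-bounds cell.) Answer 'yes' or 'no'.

Check each piece cell at anchor (5, 6):
  offset (0,0) -> (5,6): empty -> OK
  offset (1,0) -> (6,6): out of bounds -> FAIL
  offset (1,1) -> (6,7): out of bounds -> FAIL
  offset (2,1) -> (7,7): out of bounds -> FAIL
All cells valid: no

Answer: no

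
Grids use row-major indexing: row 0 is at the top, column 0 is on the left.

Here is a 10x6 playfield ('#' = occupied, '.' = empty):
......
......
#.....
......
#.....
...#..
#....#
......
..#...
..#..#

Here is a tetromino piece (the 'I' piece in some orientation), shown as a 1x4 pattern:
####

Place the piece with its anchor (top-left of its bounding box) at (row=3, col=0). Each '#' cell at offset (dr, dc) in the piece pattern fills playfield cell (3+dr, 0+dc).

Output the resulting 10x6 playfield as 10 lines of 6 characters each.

Fill (3+0,0+0) = (3,0)
Fill (3+0,0+1) = (3,1)
Fill (3+0,0+2) = (3,2)
Fill (3+0,0+3) = (3,3)

Answer: ......
......
#.....
####..
#.....
...#..
#....#
......
..#...
..#..#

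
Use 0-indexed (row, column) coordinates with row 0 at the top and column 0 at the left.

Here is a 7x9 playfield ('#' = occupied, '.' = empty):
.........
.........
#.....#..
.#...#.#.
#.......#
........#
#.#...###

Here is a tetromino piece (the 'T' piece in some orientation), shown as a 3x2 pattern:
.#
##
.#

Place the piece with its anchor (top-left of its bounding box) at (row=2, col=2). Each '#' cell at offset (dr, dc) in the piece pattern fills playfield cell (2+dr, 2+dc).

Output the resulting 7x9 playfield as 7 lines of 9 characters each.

Fill (2+0,2+1) = (2,3)
Fill (2+1,2+0) = (3,2)
Fill (2+1,2+1) = (3,3)
Fill (2+2,2+1) = (4,3)

Answer: .........
.........
#..#..#..
.###.#.#.
#..#....#
........#
#.#...###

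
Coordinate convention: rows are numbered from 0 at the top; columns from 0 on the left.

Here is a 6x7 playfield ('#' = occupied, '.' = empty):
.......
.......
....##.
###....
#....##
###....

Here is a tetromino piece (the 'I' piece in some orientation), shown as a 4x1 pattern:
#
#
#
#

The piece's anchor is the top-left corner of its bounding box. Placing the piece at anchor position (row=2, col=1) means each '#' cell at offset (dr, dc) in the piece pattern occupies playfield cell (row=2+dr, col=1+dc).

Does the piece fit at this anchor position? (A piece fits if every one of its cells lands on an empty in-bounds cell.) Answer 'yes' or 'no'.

Answer: no

Derivation:
Check each piece cell at anchor (2, 1):
  offset (0,0) -> (2,1): empty -> OK
  offset (1,0) -> (3,1): occupied ('#') -> FAIL
  offset (2,0) -> (4,1): empty -> OK
  offset (3,0) -> (5,1): occupied ('#') -> FAIL
All cells valid: no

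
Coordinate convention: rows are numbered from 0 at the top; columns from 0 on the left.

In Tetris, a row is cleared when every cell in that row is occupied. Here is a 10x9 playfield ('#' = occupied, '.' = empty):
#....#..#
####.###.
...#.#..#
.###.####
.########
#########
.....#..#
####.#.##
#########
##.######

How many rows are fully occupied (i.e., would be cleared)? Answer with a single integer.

Answer: 2

Derivation:
Check each row:
  row 0: 6 empty cells -> not full
  row 1: 2 empty cells -> not full
  row 2: 6 empty cells -> not full
  row 3: 2 empty cells -> not full
  row 4: 1 empty cell -> not full
  row 5: 0 empty cells -> FULL (clear)
  row 6: 7 empty cells -> not full
  row 7: 2 empty cells -> not full
  row 8: 0 empty cells -> FULL (clear)
  row 9: 1 empty cell -> not full
Total rows cleared: 2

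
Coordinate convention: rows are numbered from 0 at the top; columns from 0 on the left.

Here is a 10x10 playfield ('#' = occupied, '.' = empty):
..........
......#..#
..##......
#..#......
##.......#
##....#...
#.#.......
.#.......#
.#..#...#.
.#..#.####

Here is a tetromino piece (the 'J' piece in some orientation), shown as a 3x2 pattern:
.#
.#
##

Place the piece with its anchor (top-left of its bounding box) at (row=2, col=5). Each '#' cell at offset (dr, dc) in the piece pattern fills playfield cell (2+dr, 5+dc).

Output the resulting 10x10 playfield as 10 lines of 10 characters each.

Fill (2+0,5+1) = (2,6)
Fill (2+1,5+1) = (3,6)
Fill (2+2,5+0) = (4,5)
Fill (2+2,5+1) = (4,6)

Answer: ..........
......#..#
..##..#...
#..#..#...
##...##..#
##....#...
#.#.......
.#.......#
.#..#...#.
.#..#.####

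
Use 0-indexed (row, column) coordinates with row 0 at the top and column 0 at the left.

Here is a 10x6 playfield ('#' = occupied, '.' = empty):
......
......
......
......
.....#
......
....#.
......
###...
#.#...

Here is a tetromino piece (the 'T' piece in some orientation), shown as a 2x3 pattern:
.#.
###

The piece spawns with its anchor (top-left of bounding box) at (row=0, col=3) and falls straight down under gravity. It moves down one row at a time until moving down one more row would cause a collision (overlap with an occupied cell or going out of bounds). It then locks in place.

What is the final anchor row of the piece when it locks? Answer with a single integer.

Spawn at (row=0, col=3). Try each row:
  row 0: fits
  row 1: fits
  row 2: fits
  row 3: blocked -> lock at row 2

Answer: 2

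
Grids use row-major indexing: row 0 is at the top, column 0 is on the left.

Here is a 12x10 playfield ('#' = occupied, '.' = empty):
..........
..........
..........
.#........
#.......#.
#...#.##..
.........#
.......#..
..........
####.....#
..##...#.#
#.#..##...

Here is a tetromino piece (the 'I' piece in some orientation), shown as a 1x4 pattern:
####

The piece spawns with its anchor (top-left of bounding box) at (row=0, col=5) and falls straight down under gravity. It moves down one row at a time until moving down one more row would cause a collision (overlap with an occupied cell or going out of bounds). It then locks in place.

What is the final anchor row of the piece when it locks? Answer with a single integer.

Spawn at (row=0, col=5). Try each row:
  row 0: fits
  row 1: fits
  row 2: fits
  row 3: fits
  row 4: blocked -> lock at row 3

Answer: 3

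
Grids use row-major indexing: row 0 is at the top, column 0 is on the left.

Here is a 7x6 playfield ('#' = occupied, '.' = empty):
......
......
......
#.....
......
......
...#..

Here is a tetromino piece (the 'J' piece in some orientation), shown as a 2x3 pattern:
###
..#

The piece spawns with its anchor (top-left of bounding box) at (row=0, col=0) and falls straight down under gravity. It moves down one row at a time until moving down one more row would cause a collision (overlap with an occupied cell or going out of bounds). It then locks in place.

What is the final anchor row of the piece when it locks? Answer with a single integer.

Answer: 2

Derivation:
Spawn at (row=0, col=0). Try each row:
  row 0: fits
  row 1: fits
  row 2: fits
  row 3: blocked -> lock at row 2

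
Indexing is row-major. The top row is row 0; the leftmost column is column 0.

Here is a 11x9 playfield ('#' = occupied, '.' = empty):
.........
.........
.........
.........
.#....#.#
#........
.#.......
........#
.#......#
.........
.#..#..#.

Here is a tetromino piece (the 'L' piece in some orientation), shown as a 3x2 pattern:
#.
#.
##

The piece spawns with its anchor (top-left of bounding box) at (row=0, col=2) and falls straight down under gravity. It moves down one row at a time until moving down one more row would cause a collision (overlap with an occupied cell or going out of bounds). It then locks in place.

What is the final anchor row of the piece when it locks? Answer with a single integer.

Answer: 8

Derivation:
Spawn at (row=0, col=2). Try each row:
  row 0: fits
  row 1: fits
  row 2: fits
  row 3: fits
  row 4: fits
  row 5: fits
  row 6: fits
  row 7: fits
  row 8: fits
  row 9: blocked -> lock at row 8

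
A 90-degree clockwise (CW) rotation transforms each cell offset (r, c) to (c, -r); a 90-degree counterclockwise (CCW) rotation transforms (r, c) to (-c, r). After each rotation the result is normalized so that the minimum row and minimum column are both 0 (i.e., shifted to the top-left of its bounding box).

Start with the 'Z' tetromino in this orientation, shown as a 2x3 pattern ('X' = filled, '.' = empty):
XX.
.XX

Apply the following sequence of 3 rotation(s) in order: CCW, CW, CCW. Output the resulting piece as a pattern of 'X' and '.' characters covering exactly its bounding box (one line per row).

Start:
XX.
.XX
After rotation 1 (CCW):
.X
XX
X.
After rotation 2 (CW):
XX.
.XX
After rotation 3 (CCW):
.X
XX
X.

Answer: .X
XX
X.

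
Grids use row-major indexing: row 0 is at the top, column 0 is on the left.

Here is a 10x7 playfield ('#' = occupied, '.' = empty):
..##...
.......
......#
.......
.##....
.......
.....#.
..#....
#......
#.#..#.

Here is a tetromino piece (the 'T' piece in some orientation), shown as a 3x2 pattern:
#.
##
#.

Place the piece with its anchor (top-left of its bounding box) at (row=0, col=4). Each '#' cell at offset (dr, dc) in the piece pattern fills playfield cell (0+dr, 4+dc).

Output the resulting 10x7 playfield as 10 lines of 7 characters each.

Answer: ..###..
....##.
....#.#
.......
.##....
.......
.....#.
..#....
#......
#.#..#.

Derivation:
Fill (0+0,4+0) = (0,4)
Fill (0+1,4+0) = (1,4)
Fill (0+1,4+1) = (1,5)
Fill (0+2,4+0) = (2,4)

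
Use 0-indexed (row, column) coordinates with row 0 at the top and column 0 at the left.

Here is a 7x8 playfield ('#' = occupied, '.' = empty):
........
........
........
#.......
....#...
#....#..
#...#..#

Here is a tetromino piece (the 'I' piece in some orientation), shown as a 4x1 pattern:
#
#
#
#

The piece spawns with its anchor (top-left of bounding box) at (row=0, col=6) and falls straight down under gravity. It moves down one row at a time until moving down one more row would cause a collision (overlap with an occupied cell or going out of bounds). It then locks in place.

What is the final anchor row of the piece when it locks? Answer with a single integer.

Spawn at (row=0, col=6). Try each row:
  row 0: fits
  row 1: fits
  row 2: fits
  row 3: fits
  row 4: blocked -> lock at row 3

Answer: 3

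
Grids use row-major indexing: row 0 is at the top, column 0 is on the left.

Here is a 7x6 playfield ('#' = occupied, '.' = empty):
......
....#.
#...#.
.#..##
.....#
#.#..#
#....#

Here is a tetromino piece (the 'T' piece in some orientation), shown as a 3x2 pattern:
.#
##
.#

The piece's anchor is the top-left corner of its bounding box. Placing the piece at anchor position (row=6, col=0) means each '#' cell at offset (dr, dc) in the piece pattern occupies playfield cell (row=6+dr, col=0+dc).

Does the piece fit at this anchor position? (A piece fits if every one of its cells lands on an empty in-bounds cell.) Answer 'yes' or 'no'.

Answer: no

Derivation:
Check each piece cell at anchor (6, 0):
  offset (0,1) -> (6,1): empty -> OK
  offset (1,0) -> (7,0): out of bounds -> FAIL
  offset (1,1) -> (7,1): out of bounds -> FAIL
  offset (2,1) -> (8,1): out of bounds -> FAIL
All cells valid: no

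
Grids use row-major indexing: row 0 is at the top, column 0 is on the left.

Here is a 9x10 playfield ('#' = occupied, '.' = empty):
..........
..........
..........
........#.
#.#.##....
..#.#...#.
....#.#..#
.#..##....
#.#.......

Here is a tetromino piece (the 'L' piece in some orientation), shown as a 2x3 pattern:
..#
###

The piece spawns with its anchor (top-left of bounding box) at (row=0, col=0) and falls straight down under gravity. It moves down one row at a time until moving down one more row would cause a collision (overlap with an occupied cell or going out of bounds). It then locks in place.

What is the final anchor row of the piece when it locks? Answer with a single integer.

Spawn at (row=0, col=0). Try each row:
  row 0: fits
  row 1: fits
  row 2: fits
  row 3: blocked -> lock at row 2

Answer: 2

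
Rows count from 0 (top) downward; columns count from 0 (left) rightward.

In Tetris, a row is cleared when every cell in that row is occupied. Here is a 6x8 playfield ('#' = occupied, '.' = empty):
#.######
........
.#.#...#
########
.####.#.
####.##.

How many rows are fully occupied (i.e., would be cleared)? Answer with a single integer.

Answer: 1

Derivation:
Check each row:
  row 0: 1 empty cell -> not full
  row 1: 8 empty cells -> not full
  row 2: 5 empty cells -> not full
  row 3: 0 empty cells -> FULL (clear)
  row 4: 3 empty cells -> not full
  row 5: 2 empty cells -> not full
Total rows cleared: 1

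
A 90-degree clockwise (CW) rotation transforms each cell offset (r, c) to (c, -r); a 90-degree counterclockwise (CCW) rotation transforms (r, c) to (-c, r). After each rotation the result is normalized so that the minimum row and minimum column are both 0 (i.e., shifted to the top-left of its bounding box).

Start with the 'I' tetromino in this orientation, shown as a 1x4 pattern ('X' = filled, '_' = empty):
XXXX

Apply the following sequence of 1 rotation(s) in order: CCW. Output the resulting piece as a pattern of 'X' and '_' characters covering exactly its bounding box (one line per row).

Start:
XXXX
After rotation 1 (CCW):
X
X
X
X

Answer: X
X
X
X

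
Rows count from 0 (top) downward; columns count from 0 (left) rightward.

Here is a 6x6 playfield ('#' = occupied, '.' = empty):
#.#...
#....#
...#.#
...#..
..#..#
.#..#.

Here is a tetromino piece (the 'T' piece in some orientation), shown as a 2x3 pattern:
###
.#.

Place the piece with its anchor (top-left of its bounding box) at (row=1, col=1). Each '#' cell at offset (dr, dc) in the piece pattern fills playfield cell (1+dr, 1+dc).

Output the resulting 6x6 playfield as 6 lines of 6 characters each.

Answer: #.#...
####.#
..##.#
...#..
..#..#
.#..#.

Derivation:
Fill (1+0,1+0) = (1,1)
Fill (1+0,1+1) = (1,2)
Fill (1+0,1+2) = (1,3)
Fill (1+1,1+1) = (2,2)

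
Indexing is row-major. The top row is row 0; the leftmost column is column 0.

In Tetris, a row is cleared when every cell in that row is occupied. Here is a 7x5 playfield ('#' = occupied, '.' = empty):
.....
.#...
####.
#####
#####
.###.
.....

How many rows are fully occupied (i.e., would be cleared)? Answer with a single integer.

Answer: 2

Derivation:
Check each row:
  row 0: 5 empty cells -> not full
  row 1: 4 empty cells -> not full
  row 2: 1 empty cell -> not full
  row 3: 0 empty cells -> FULL (clear)
  row 4: 0 empty cells -> FULL (clear)
  row 5: 2 empty cells -> not full
  row 6: 5 empty cells -> not full
Total rows cleared: 2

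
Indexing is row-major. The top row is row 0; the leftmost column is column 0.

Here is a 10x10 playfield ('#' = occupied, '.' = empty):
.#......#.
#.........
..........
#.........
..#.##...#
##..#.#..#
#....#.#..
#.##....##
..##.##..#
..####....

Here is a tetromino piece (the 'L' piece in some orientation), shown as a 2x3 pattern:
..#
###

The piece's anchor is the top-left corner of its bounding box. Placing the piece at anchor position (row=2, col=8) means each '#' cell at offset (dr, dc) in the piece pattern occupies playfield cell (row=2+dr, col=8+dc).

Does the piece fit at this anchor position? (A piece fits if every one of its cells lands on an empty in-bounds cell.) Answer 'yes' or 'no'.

Answer: no

Derivation:
Check each piece cell at anchor (2, 8):
  offset (0,2) -> (2,10): out of bounds -> FAIL
  offset (1,0) -> (3,8): empty -> OK
  offset (1,1) -> (3,9): empty -> OK
  offset (1,2) -> (3,10): out of bounds -> FAIL
All cells valid: no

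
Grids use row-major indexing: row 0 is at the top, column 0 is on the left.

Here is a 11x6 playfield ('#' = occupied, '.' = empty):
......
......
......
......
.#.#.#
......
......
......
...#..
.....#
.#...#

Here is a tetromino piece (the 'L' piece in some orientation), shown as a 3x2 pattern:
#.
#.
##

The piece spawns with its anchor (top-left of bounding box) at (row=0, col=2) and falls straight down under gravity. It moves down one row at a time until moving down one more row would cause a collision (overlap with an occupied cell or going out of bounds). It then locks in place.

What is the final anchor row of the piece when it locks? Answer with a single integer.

Answer: 1

Derivation:
Spawn at (row=0, col=2). Try each row:
  row 0: fits
  row 1: fits
  row 2: blocked -> lock at row 1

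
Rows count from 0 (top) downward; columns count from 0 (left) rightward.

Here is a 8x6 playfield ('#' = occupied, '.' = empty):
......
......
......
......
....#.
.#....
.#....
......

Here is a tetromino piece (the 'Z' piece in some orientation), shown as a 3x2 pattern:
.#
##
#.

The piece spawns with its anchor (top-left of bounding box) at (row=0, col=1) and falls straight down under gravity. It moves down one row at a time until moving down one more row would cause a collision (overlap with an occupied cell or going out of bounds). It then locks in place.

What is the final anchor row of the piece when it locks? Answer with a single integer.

Spawn at (row=0, col=1). Try each row:
  row 0: fits
  row 1: fits
  row 2: fits
  row 3: blocked -> lock at row 2

Answer: 2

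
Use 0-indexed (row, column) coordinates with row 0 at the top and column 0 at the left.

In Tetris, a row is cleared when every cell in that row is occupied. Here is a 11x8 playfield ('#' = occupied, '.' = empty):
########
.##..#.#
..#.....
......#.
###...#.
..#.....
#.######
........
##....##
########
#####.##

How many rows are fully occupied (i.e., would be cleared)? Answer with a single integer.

Check each row:
  row 0: 0 empty cells -> FULL (clear)
  row 1: 4 empty cells -> not full
  row 2: 7 empty cells -> not full
  row 3: 7 empty cells -> not full
  row 4: 4 empty cells -> not full
  row 5: 7 empty cells -> not full
  row 6: 1 empty cell -> not full
  row 7: 8 empty cells -> not full
  row 8: 4 empty cells -> not full
  row 9: 0 empty cells -> FULL (clear)
  row 10: 1 empty cell -> not full
Total rows cleared: 2

Answer: 2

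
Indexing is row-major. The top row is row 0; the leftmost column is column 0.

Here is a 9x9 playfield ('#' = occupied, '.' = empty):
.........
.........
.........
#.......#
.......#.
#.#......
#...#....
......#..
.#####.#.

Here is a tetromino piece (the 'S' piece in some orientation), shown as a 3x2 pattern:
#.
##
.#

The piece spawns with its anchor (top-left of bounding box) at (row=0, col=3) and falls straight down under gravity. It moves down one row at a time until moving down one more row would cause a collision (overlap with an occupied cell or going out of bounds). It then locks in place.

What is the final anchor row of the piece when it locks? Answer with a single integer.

Spawn at (row=0, col=3). Try each row:
  row 0: fits
  row 1: fits
  row 2: fits
  row 3: fits
  row 4: blocked -> lock at row 3

Answer: 3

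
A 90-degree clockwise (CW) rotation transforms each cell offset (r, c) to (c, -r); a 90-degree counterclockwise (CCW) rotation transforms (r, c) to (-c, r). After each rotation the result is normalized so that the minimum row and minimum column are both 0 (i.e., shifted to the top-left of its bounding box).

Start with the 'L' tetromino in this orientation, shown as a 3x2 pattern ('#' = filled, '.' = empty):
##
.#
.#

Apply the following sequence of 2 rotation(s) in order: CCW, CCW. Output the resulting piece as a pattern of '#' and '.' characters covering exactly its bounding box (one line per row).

Start:
##
.#
.#
After rotation 1 (CCW):
###
#..
After rotation 2 (CCW):
#.
#.
##

Answer: #.
#.
##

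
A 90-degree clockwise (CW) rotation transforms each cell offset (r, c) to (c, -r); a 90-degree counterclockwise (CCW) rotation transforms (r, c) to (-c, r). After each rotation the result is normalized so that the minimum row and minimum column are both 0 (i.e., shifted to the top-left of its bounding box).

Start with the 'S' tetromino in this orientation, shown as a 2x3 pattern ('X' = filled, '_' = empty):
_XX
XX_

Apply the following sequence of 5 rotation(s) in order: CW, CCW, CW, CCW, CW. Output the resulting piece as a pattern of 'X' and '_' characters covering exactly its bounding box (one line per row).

Answer: X_
XX
_X

Derivation:
Start:
_XX
XX_
After rotation 1 (CW):
X_
XX
_X
After rotation 2 (CCW):
_XX
XX_
After rotation 3 (CW):
X_
XX
_X
After rotation 4 (CCW):
_XX
XX_
After rotation 5 (CW):
X_
XX
_X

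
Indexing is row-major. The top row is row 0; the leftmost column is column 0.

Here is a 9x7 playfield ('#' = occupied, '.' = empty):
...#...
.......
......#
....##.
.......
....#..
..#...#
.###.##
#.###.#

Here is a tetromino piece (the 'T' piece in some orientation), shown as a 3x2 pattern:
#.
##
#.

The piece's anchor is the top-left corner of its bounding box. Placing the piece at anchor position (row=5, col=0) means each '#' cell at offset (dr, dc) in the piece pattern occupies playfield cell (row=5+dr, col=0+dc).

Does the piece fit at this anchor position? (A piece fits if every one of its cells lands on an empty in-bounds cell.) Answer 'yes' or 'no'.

Answer: yes

Derivation:
Check each piece cell at anchor (5, 0):
  offset (0,0) -> (5,0): empty -> OK
  offset (1,0) -> (6,0): empty -> OK
  offset (1,1) -> (6,1): empty -> OK
  offset (2,0) -> (7,0): empty -> OK
All cells valid: yes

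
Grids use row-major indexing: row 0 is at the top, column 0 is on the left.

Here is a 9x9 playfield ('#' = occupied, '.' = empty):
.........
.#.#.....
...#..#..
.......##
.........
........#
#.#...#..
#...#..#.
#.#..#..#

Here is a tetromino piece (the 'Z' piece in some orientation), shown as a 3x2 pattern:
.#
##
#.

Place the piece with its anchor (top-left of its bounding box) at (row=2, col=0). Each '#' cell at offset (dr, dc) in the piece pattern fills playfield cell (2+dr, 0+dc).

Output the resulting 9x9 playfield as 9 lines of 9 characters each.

Fill (2+0,0+1) = (2,1)
Fill (2+1,0+0) = (3,0)
Fill (2+1,0+1) = (3,1)
Fill (2+2,0+0) = (4,0)

Answer: .........
.#.#.....
.#.#..#..
##.....##
#........
........#
#.#...#..
#...#..#.
#.#..#..#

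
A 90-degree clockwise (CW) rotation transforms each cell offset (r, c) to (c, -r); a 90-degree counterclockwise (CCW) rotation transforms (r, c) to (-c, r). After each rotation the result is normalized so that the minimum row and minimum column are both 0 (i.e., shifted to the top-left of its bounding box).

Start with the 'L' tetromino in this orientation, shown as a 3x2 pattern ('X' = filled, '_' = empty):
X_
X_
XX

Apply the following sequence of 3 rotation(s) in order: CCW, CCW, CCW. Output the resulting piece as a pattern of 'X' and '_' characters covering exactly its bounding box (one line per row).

Answer: XXX
X__

Derivation:
Start:
X_
X_
XX
After rotation 1 (CCW):
__X
XXX
After rotation 2 (CCW):
XX
_X
_X
After rotation 3 (CCW):
XXX
X__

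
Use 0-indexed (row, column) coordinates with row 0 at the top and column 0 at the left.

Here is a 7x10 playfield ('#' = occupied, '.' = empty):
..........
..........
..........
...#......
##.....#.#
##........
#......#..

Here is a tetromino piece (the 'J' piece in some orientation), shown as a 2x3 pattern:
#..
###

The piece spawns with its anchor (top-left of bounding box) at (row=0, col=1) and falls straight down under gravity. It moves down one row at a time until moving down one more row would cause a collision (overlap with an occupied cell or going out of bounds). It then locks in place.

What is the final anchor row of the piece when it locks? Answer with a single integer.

Spawn at (row=0, col=1). Try each row:
  row 0: fits
  row 1: fits
  row 2: blocked -> lock at row 1

Answer: 1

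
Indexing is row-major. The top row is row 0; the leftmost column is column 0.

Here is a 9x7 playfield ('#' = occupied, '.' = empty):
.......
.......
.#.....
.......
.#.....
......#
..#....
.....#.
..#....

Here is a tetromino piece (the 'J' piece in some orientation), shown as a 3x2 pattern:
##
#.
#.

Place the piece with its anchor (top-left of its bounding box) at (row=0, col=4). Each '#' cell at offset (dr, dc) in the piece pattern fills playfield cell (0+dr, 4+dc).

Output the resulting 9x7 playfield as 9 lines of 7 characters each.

Answer: ....##.
....#..
.#..#..
.......
.#.....
......#
..#....
.....#.
..#....

Derivation:
Fill (0+0,4+0) = (0,4)
Fill (0+0,4+1) = (0,5)
Fill (0+1,4+0) = (1,4)
Fill (0+2,4+0) = (2,4)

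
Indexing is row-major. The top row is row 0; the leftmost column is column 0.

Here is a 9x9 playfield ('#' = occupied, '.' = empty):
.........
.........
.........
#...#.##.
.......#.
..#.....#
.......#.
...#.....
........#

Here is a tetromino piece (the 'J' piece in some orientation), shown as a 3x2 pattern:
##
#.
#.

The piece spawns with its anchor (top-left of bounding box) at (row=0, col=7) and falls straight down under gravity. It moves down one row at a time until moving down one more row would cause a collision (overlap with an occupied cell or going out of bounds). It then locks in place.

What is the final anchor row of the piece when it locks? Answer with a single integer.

Answer: 0

Derivation:
Spawn at (row=0, col=7). Try each row:
  row 0: fits
  row 1: blocked -> lock at row 0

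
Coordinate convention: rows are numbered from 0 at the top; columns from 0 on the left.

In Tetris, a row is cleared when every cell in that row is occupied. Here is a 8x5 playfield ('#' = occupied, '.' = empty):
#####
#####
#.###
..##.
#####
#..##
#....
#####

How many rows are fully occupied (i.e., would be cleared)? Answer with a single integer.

Check each row:
  row 0: 0 empty cells -> FULL (clear)
  row 1: 0 empty cells -> FULL (clear)
  row 2: 1 empty cell -> not full
  row 3: 3 empty cells -> not full
  row 4: 0 empty cells -> FULL (clear)
  row 5: 2 empty cells -> not full
  row 6: 4 empty cells -> not full
  row 7: 0 empty cells -> FULL (clear)
Total rows cleared: 4

Answer: 4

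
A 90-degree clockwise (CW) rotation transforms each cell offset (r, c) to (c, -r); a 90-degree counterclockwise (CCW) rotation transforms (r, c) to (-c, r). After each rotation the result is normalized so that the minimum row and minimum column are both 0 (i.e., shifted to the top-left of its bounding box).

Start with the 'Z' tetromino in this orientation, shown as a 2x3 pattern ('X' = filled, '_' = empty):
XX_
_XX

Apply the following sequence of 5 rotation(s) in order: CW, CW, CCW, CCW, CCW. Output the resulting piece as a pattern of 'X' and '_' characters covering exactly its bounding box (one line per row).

Start:
XX_
_XX
After rotation 1 (CW):
_X
XX
X_
After rotation 2 (CW):
XX_
_XX
After rotation 3 (CCW):
_X
XX
X_
After rotation 4 (CCW):
XX_
_XX
After rotation 5 (CCW):
_X
XX
X_

Answer: _X
XX
X_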